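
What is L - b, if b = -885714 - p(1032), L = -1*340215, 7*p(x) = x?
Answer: 3819525/7 ≈ 5.4565e+5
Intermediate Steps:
p(x) = x/7
L = -340215
b = -6201030/7 (b = -885714 - 1032/7 = -6201030/7 ≈ -8.8586e+5)
L - b = -340215 - 1*(-6201030/7) = -340215 + 6201030/7 = 3819525/7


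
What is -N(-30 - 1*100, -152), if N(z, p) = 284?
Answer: -284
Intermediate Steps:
-N(-30 - 1*100, -152) = -1*284 = -284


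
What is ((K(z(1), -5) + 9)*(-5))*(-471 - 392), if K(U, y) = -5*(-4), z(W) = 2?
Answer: 125135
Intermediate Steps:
K(U, y) = 20
((K(z(1), -5) + 9)*(-5))*(-471 - 392) = ((20 + 9)*(-5))*(-471 - 392) = (29*(-5))*(-863) = -145*(-863) = 125135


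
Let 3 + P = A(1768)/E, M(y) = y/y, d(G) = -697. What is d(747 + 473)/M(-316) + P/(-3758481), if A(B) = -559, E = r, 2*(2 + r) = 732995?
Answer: -1920188122229596/2754932746671 ≈ -697.00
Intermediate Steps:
r = 732991/2 (r = -2 + (½)*732995 = -2 + 732995/2 = 732991/2 ≈ 3.6650e+5)
E = 732991/2 ≈ 3.6650e+5
M(y) = 1
P = -2200091/732991 (P = -3 - 559/732991/2 = -3 - 559*2/732991 = -3 - 1118/732991 = -2200091/732991 ≈ -3.0015)
d(747 + 473)/M(-316) + P/(-3758481) = -697/1 - 2200091/732991/(-3758481) = -697*1 - 2200091/732991*(-1/3758481) = -697 + 2200091/2754932746671 = -1920188122229596/2754932746671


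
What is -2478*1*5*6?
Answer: -74340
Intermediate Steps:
-2478*1*5*6 = -12390*6 = -2478*30 = -74340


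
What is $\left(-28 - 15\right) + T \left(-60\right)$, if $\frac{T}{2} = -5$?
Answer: $557$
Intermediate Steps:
$T = -10$ ($T = 2 \left(-5\right) = -10$)
$\left(-28 - 15\right) + T \left(-60\right) = \left(-28 - 15\right) - -600 = \left(-28 - 15\right) + 600 = -43 + 600 = 557$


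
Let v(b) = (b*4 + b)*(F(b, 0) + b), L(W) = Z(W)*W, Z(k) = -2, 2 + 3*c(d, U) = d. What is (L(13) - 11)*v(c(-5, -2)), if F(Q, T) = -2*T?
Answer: -9065/9 ≈ -1007.2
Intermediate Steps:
c(d, U) = -⅔ + d/3
L(W) = -2*W
v(b) = 5*b² (v(b) = (b*4 + b)*(-2*0 + b) = (4*b + b)*(0 + b) = (5*b)*b = 5*b²)
(L(13) - 11)*v(c(-5, -2)) = (-2*13 - 11)*(5*(-⅔ + (⅓)*(-5))²) = (-26 - 11)*(5*(-⅔ - 5/3)²) = -185*(-7/3)² = -185*49/9 = -37*245/9 = -9065/9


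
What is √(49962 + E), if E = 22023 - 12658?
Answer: √59327 ≈ 243.57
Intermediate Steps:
E = 9365
√(49962 + E) = √(49962 + 9365) = √59327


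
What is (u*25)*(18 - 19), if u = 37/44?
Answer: -925/44 ≈ -21.023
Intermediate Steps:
u = 37/44 (u = 37*(1/44) = 37/44 ≈ 0.84091)
(u*25)*(18 - 19) = ((37/44)*25)*(18 - 19) = (925/44)*(-1) = -925/44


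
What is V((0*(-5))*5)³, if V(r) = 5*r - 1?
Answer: -1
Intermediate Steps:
V(r) = -1 + 5*r
V((0*(-5))*5)³ = (-1 + 5*((0*(-5))*5))³ = (-1 + 5*(0*5))³ = (-1 + 5*0)³ = (-1 + 0)³ = (-1)³ = -1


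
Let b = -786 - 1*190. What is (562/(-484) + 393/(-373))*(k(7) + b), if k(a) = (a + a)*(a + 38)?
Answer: 34585987/45133 ≈ 766.31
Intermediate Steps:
k(a) = 2*a*(38 + a) (k(a) = (2*a)*(38 + a) = 2*a*(38 + a))
b = -976 (b = -786 - 190 = -976)
(562/(-484) + 393/(-373))*(k(7) + b) = (562/(-484) + 393/(-373))*(2*7*(38 + 7) - 976) = (562*(-1/484) + 393*(-1/373))*(2*7*45 - 976) = (-281/242 - 393/373)*(630 - 976) = -199919/90266*(-346) = 34585987/45133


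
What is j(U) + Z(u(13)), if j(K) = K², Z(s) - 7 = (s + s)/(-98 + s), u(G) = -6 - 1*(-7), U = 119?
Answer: 1374294/97 ≈ 14168.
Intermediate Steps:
u(G) = 1 (u(G) = -6 + 7 = 1)
Z(s) = 7 + 2*s/(-98 + s) (Z(s) = 7 + (s + s)/(-98 + s) = 7 + (2*s)/(-98 + s) = 7 + 2*s/(-98 + s))
j(U) + Z(u(13)) = 119² + (-686 + 9*1)/(-98 + 1) = 14161 + (-686 + 9)/(-97) = 14161 - 1/97*(-677) = 14161 + 677/97 = 1374294/97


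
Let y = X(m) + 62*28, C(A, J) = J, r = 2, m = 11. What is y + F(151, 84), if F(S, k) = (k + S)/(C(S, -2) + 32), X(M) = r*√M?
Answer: 10463/6 + 2*√11 ≈ 1750.5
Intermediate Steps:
X(M) = 2*√M
y = 1736 + 2*√11 (y = 2*√11 + 62*28 = 2*√11 + 1736 = 1736 + 2*√11 ≈ 1742.6)
F(S, k) = S/30 + k/30 (F(S, k) = (k + S)/(-2 + 32) = (S + k)/30 = (S + k)*(1/30) = S/30 + k/30)
y + F(151, 84) = (1736 + 2*√11) + ((1/30)*151 + (1/30)*84) = (1736 + 2*√11) + (151/30 + 14/5) = (1736 + 2*√11) + 47/6 = 10463/6 + 2*√11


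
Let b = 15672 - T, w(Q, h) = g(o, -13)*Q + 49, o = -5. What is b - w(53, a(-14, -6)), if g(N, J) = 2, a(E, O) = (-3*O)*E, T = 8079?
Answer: 7438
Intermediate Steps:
a(E, O) = -3*E*O
w(Q, h) = 49 + 2*Q (w(Q, h) = 2*Q + 49 = 49 + 2*Q)
b = 7593 (b = 15672 - 1*8079 = 15672 - 8079 = 7593)
b - w(53, a(-14, -6)) = 7593 - (49 + 2*53) = 7593 - (49 + 106) = 7593 - 1*155 = 7593 - 155 = 7438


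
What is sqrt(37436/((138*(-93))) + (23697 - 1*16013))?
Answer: sqrt(35143420630)/2139 ≈ 87.642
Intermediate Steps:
sqrt(37436/((138*(-93))) + (23697 - 1*16013)) = sqrt(37436/(-12834) + (23697 - 16013)) = sqrt(37436*(-1/12834) + 7684) = sqrt(-18718/6417 + 7684) = sqrt(49289510/6417) = sqrt(35143420630)/2139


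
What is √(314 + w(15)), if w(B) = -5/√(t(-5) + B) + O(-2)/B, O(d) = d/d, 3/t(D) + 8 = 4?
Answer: √(25510065 - 14250*√57)/285 ≈ 17.685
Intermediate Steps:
t(D) = -¾ (t(D) = 3/(-8 + 4) = 3/(-4) = 3*(-¼) = -¾)
O(d) = 1
w(B) = 1/B - 5/√(-¾ + B) (w(B) = -5/√(-¾ + B) + 1/B = 1/B - 5/√(-¾ + B))
√(314 + w(15)) = √(314 + (1/15 - 10/√(-3 + 4*15))) = √(314 + (1/15 - 10/√(-3 + 60))) = √(314 + (1/15 - 10*√57/57)) = √(4711/15 - 10*√57/57)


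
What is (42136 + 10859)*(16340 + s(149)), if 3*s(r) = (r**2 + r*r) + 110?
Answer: 1652242780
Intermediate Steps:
s(r) = 110/3 + 2*r**2/3 (s(r) = ((r**2 + r*r) + 110)/3 = ((r**2 + r**2) + 110)/3 = (2*r**2 + 110)/3 = (110 + 2*r**2)/3 = 110/3 + 2*r**2/3)
(42136 + 10859)*(16340 + s(149)) = (42136 + 10859)*(16340 + (110/3 + (2/3)*149**2)) = 52995*(16340 + (110/3 + (2/3)*22201)) = 52995*(16340 + (110/3 + 44402/3)) = 52995*(16340 + 44512/3) = 52995*(93532/3) = 1652242780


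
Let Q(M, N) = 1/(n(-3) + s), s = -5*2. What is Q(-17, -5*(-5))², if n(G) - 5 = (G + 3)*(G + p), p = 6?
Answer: 1/25 ≈ 0.040000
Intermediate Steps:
s = -10
n(G) = 5 + (3 + G)*(6 + G) (n(G) = 5 + (G + 3)*(G + 6) = 5 + (3 + G)*(6 + G))
Q(M, N) = -⅕ (Q(M, N) = 1/((23 + (-3)² + 9*(-3)) - 10) = 1/((23 + 9 - 27) - 10) = 1/(5 - 10) = 1/(-5) = -⅕)
Q(-17, -5*(-5))² = (-⅕)² = 1/25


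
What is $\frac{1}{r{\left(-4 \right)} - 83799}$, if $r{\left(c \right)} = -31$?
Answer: $- \frac{1}{83830} \approx -1.1929 \cdot 10^{-5}$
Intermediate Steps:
$\frac{1}{r{\left(-4 \right)} - 83799} = \frac{1}{-31 - 83799} = \frac{1}{-83830} = - \frac{1}{83830}$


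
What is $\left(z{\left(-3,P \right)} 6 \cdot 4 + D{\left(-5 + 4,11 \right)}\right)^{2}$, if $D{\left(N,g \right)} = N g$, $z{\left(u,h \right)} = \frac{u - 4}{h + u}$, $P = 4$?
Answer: $32041$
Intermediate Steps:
$z{\left(u,h \right)} = \frac{-4 + u}{h + u}$
$\left(z{\left(-3,P \right)} 6 \cdot 4 + D{\left(-5 + 4,11 \right)}\right)^{2} = \left(\frac{-4 - 3}{4 - 3} \cdot 6 \cdot 4 + \left(-5 + 4\right) 11\right)^{2} = \left(1^{-1} \left(-7\right) 6 \cdot 4 - 11\right)^{2} = \left(1 \left(-7\right) 6 \cdot 4 - 11\right)^{2} = \left(\left(-7\right) 6 \cdot 4 - 11\right)^{2} = \left(\left(-42\right) 4 - 11\right)^{2} = \left(-168 - 11\right)^{2} = \left(-179\right)^{2} = 32041$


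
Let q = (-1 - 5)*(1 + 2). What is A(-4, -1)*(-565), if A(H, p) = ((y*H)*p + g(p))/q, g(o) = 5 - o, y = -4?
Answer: -2825/9 ≈ -313.89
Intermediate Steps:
q = -18 (q = -6*3 = -18)
A(H, p) = -5/18 + p/18 + 2*H*p/9 (A(H, p) = ((-4*H)*p + (5 - p))/(-18) = (-4*H*p + (5 - p))*(-1/18) = (5 - p - 4*H*p)*(-1/18) = -5/18 + p/18 + 2*H*p/9)
A(-4, -1)*(-565) = (-5/18 + (1/18)*(-1) + (2/9)*(-4)*(-1))*(-565) = (-5/18 - 1/18 + 8/9)*(-565) = (5/9)*(-565) = -2825/9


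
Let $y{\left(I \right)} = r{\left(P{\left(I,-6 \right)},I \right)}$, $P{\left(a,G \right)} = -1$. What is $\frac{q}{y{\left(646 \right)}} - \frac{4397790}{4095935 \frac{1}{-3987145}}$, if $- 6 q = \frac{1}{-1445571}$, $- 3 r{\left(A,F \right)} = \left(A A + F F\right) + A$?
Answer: $\frac{4231174841899989609746333}{988365347585549064} \approx 4.281 \cdot 10^{6}$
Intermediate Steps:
$r{\left(A,F \right)} = - \frac{A}{3} - \frac{A^{2}}{3} - \frac{F^{2}}{3}$ ($r{\left(A,F \right)} = - \frac{\left(A A + F F\right) + A}{3} = - \frac{\left(A^{2} + F^{2}\right) + A}{3} = - \frac{A + A^{2} + F^{2}}{3} = - \frac{A}{3} - \frac{A^{2}}{3} - \frac{F^{2}}{3}$)
$y{\left(I \right)} = - \frac{I^{2}}{3}$ ($y{\left(I \right)} = \left(- \frac{1}{3}\right) \left(-1\right) - \frac{\left(-1\right)^{2}}{3} - \frac{I^{2}}{3} = \frac{1}{3} - \frac{1}{3} - \frac{I^{2}}{3} = - \frac{I^{2}}{3}$)
$q = \frac{1}{8673426}$ ($q = - \frac{1}{6 \left(-1445571\right)} = \left(- \frac{1}{6}\right) \left(- \frac{1}{1445571}\right) = \frac{1}{8673426} \approx 1.1529 \cdot 10^{-7}$)
$\frac{q}{y{\left(646 \right)}} - \frac{4397790}{4095935 \frac{1}{-3987145}} = \frac{1}{8673426 \left(- \frac{646^{2}}{3}\right)} - \frac{4397790}{4095935 \frac{1}{-3987145}} = \frac{1}{8673426 \left(\left(- \frac{1}{3}\right) 417316\right)} - \frac{4397790}{4095935 \left(- \frac{1}{3987145}\right)} = \frac{1}{8673426 \left(- \frac{417316}{3}\right)} - \frac{4397790}{- \frac{819187}{797429}} = \frac{1}{8673426} \left(- \frac{3}{417316}\right) - - \frac{3506925281910}{819187} = - \frac{1}{1206519814872} + \frac{3506925281910}{819187} = \frac{4231174841899989609746333}{988365347585549064}$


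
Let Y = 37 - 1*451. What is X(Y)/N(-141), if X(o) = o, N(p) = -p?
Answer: -138/47 ≈ -2.9362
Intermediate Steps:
Y = -414 (Y = 37 - 451 = -414)
X(Y)/N(-141) = -414/((-1*(-141))) = -414/141 = -414*1/141 = -138/47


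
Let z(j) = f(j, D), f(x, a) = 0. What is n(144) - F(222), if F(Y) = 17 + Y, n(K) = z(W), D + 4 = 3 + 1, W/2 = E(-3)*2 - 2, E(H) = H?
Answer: -239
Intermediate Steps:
W = -16 (W = 2*(-3*2 - 2) = 2*(-6 - 2) = 2*(-8) = -16)
D = 0 (D = -4 + (3 + 1) = -4 + 4 = 0)
z(j) = 0
n(K) = 0
n(144) - F(222) = 0 - (17 + 222) = 0 - 1*239 = 0 - 239 = -239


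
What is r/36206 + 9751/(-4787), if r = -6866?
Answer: -192956124/86659061 ≈ -2.2266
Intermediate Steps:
r/36206 + 9751/(-4787) = -6866/36206 + 9751/(-4787) = -6866*1/36206 + 9751*(-1/4787) = -3433/18103 - 9751/4787 = -192956124/86659061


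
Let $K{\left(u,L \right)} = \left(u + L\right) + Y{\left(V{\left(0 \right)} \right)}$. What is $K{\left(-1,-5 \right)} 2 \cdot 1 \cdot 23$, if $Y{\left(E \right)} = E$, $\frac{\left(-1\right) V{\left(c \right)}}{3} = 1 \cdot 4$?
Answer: $-828$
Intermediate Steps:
$V{\left(c \right)} = -12$ ($V{\left(c \right)} = - 3 \cdot 1 \cdot 4 = \left(-3\right) 4 = -12$)
$K{\left(u,L \right)} = -12 + L + u$ ($K{\left(u,L \right)} = \left(u + L\right) - 12 = \left(L + u\right) - 12 = -12 + L + u$)
$K{\left(-1,-5 \right)} 2 \cdot 1 \cdot 23 = \left(-12 - 5 - 1\right) 2 \cdot 1 \cdot 23 = \left(-18\right) 2 \cdot 23 = \left(-36\right) 23 = -828$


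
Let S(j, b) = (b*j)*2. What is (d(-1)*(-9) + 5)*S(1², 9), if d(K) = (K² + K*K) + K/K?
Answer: -396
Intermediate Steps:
S(j, b) = 2*b*j
d(K) = 1 + 2*K² (d(K) = (K² + K²) + 1 = 2*K² + 1 = 1 + 2*K²)
(d(-1)*(-9) + 5)*S(1², 9) = ((1 + 2*(-1)²)*(-9) + 5)*(2*9*1²) = ((1 + 2*1)*(-9) + 5)*(2*9*1) = ((1 + 2)*(-9) + 5)*18 = (3*(-9) + 5)*18 = (-27 + 5)*18 = -22*18 = -396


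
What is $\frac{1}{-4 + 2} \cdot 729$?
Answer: $- \frac{729}{2} \approx -364.5$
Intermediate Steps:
$\frac{1}{-4 + 2} \cdot 729 = \frac{1}{-2} \cdot 729 = \left(- \frac{1}{2}\right) 729 = - \frac{729}{2}$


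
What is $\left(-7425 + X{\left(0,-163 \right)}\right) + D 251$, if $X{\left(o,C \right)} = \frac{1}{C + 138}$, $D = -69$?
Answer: $- \frac{618601}{25} \approx -24744.0$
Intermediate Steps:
$X{\left(o,C \right)} = \frac{1}{138 + C}$
$\left(-7425 + X{\left(0,-163 \right)}\right) + D 251 = \left(-7425 + \frac{1}{138 - 163}\right) - 17319 = \left(-7425 + \frac{1}{-25}\right) - 17319 = \left(-7425 - \frac{1}{25}\right) - 17319 = - \frac{185626}{25} - 17319 = - \frac{618601}{25}$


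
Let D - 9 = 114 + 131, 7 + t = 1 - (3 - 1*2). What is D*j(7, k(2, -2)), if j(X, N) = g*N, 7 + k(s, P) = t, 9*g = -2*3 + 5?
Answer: 3556/9 ≈ 395.11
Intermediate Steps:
g = -⅑ (g = (-2*3 + 5)/9 = (-6 + 5)/9 = (⅑)*(-1) = -⅑ ≈ -0.11111)
t = -7 (t = -7 + (1 - (3 - 1*2)) = -7 + (1 - (3 - 2)) = -7 + (1 - 1*1) = -7 + (1 - 1) = -7 + 0 = -7)
k(s, P) = -14 (k(s, P) = -7 - 7 = -14)
j(X, N) = -N/9
D = 254 (D = 9 + (114 + 131) = 9 + 245 = 254)
D*j(7, k(2, -2)) = 254*(-⅑*(-14)) = 254*(14/9) = 3556/9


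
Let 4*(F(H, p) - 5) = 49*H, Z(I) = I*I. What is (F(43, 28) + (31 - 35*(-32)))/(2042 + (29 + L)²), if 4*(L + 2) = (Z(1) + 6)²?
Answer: 26924/57321 ≈ 0.46971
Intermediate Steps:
Z(I) = I²
F(H, p) = 5 + 49*H/4 (F(H, p) = 5 + (49*H)/4 = 5 + 49*H/4)
L = 41/4 (L = -2 + (1² + 6)²/4 = -2 + (1 + 6)²/4 = -2 + (¼)*7² = -2 + (¼)*49 = -2 + 49/4 = 41/4 ≈ 10.250)
(F(43, 28) + (31 - 35*(-32)))/(2042 + (29 + L)²) = ((5 + (49/4)*43) + (31 - 35*(-32)))/(2042 + (29 + 41/4)²) = ((5 + 2107/4) + (31 + 1120))/(2042 + (157/4)²) = (2127/4 + 1151)/(2042 + 24649/16) = 6731/(4*(57321/16)) = (6731/4)*(16/57321) = 26924/57321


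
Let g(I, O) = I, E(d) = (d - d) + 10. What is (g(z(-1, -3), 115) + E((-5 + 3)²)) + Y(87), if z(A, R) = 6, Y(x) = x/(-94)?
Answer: 1417/94 ≈ 15.074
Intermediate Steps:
Y(x) = -x/94 (Y(x) = x*(-1/94) = -x/94)
E(d) = 10 (E(d) = 0 + 10 = 10)
(g(z(-1, -3), 115) + E((-5 + 3)²)) + Y(87) = (6 + 10) - 1/94*87 = 16 - 87/94 = 1417/94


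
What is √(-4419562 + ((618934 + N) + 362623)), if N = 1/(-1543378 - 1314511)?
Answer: I*√28080007383522137494/2857889 ≈ 1854.2*I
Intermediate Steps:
N = -1/2857889 (N = 1/(-2857889) = -1/2857889 ≈ -3.4991e-7)
√(-4419562 + ((618934 + N) + 362623)) = √(-4419562 + ((618934 - 1/2857889) + 362623)) = √(-4419562 + (1768844670325/2857889 + 362623)) = √(-4419562 + 2805180953172/2857889) = √(-9825436671446/2857889) = I*√28080007383522137494/2857889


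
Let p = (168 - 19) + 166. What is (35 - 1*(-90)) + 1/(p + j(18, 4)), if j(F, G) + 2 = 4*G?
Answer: 41126/329 ≈ 125.00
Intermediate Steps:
j(F, G) = -2 + 4*G
p = 315 (p = 149 + 166 = 315)
(35 - 1*(-90)) + 1/(p + j(18, 4)) = (35 - 1*(-90)) + 1/(315 + (-2 + 4*4)) = (35 + 90) + 1/(315 + (-2 + 16)) = 125 + 1/(315 + 14) = 125 + 1/329 = 41126/329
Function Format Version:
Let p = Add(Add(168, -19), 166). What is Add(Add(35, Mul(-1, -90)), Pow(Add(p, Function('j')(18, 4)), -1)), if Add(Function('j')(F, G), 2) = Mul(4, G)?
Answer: Rational(41126, 329) ≈ 125.00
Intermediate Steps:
Function('j')(F, G) = Add(-2, Mul(4, G))
p = 315 (p = Add(149, 166) = 315)
Add(Add(35, Mul(-1, -90)), Pow(Add(p, Function('j')(18, 4)), -1)) = Add(Add(35, Mul(-1, -90)), Pow(Add(315, Add(-2, Mul(4, 4))), -1)) = Add(Add(35, 90), Pow(Add(315, Add(-2, 16)), -1)) = Add(125, Pow(Add(315, 14), -1)) = Add(125, Pow(329, -1)) = Add(125, Rational(1, 329)) = Rational(41126, 329)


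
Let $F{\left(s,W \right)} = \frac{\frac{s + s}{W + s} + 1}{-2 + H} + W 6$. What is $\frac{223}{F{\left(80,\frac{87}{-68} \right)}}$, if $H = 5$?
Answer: $- \frac{40586446}{1213159} \approx -33.455$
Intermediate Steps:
$F{\left(s,W \right)} = \frac{1}{3} + 6 W + \frac{2 s}{3 \left(W + s\right)}$ ($F{\left(s,W \right)} = \frac{\frac{s + s}{W + s} + 1}{-2 + 5} + W 6 = \frac{\frac{2 s}{W + s} + 1}{3} + 6 W = \left(\frac{2 s}{W + s} + 1\right) \frac{1}{3} + 6 W = \left(1 + \frac{2 s}{W + s}\right) \frac{1}{3} + 6 W = \left(\frac{1}{3} + \frac{2 s}{3 \left(W + s\right)}\right) + 6 W = \frac{1}{3} + 6 W + \frac{2 s}{3 \left(W + s\right)}$)
$\frac{223}{F{\left(80,\frac{87}{-68} \right)}} = \frac{223}{\frac{1}{\frac{87}{-68} + 80} \left(80 + 6 \left(\frac{87}{-68}\right)^{2} + \frac{87 \frac{1}{-68}}{3} + 6 \frac{87}{-68} \cdot 80\right)} = \frac{223}{\frac{1}{87 \left(- \frac{1}{68}\right) + 80} \left(80 + 6 \left(87 \left(- \frac{1}{68}\right)\right)^{2} + \frac{87 \left(- \frac{1}{68}\right)}{3} + 6 \cdot 87 \left(- \frac{1}{68}\right) 80\right)} = \frac{223}{\frac{1}{- \frac{87}{68} + 80} \left(80 + 6 \left(- \frac{87}{68}\right)^{2} + \frac{1}{3} \left(- \frac{87}{68}\right) + 6 \left(- \frac{87}{68}\right) 80\right)} = \frac{223}{\frac{1}{\frac{5353}{68}} \left(80 + 6 \cdot \frac{7569}{4624} - \frac{29}{68} - \frac{10440}{17}\right)} = \frac{223}{\frac{68}{5353} \left(80 + \frac{22707}{2312} - \frac{29}{68} - \frac{10440}{17}\right)} = \frac{223}{\frac{68}{5353} \left(- \frac{1213159}{2312}\right)} = \frac{223}{- \frac{1213159}{182002}} = 223 \left(- \frac{182002}{1213159}\right) = - \frac{40586446}{1213159}$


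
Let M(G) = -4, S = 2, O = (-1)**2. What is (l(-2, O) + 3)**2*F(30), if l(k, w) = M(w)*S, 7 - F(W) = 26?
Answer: -475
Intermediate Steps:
O = 1
F(W) = -19 (F(W) = 7 - 1*26 = 7 - 26 = -19)
l(k, w) = -8 (l(k, w) = -4*2 = -8)
(l(-2, O) + 3)**2*F(30) = (-8 + 3)**2*(-19) = (-5)**2*(-19) = 25*(-19) = -475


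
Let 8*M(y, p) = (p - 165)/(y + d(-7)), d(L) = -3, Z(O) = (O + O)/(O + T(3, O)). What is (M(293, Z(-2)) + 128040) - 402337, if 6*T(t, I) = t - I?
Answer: -153606359/560 ≈ -2.7430e+5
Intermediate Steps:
T(t, I) = -I/6 + t/6 (T(t, I) = (t - I)/6 = -I/6 + t/6)
Z(O) = 2*O/(½ + 5*O/6) (Z(O) = (O + O)/(O + (-O/6 + (⅙)*3)) = (2*O)/(O + (-O/6 + ½)) = (2*O)/(O + (½ - O/6)) = (2*O)/(½ + 5*O/6) = 2*O/(½ + 5*O/6))
M(y, p) = (-165 + p)/(8*(-3 + y)) (M(y, p) = ((p - 165)/(y - 3))/8 = ((-165 + p)/(-3 + y))/8 = (-165 + p)/(8*(-3 + y)))
(M(293, Z(-2)) + 128040) - 402337 = ((-165 + 12*(-2)/(3 + 5*(-2)))/(8*(-3 + 293)) + 128040) - 402337 = ((⅛)*(-165 + 12*(-2)/(3 - 10))/290 + 128040) - 402337 = ((⅛)*(1/290)*(-165 + 12*(-2)/(-7)) + 128040) - 402337 = ((⅛)*(1/290)*(-165 + 12*(-2)*(-⅐)) + 128040) - 402337 = ((⅛)*(1/290)*(-165 + 24/7) + 128040) - 402337 = ((⅛)*(1/290)*(-1131/7) + 128040) - 402337 = (-39/560 + 128040) - 402337 = 71702361/560 - 402337 = -153606359/560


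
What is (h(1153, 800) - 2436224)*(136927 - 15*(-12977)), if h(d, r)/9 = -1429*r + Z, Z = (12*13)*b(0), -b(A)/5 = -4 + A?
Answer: -4210078085408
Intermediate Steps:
b(A) = 20 - 5*A (b(A) = -5*(-4 + A) = 20 - 5*A)
Z = 3120 (Z = (12*13)*(20 - 5*0) = 156*(20 + 0) = 156*20 = 3120)
h(d, r) = 28080 - 12861*r (h(d, r) = 9*(-1429*r + 3120) = 9*(3120 - 1429*r) = 28080 - 12861*r)
(h(1153, 800) - 2436224)*(136927 - 15*(-12977)) = ((28080 - 12861*800) - 2436224)*(136927 - 15*(-12977)) = ((28080 - 10288800) - 2436224)*(136927 + 194655) = (-10260720 - 2436224)*331582 = -12696944*331582 = -4210078085408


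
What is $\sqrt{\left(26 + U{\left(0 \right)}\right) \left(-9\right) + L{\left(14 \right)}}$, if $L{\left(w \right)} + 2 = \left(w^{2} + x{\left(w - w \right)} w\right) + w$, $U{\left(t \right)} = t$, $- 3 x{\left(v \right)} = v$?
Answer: $i \sqrt{26} \approx 5.099 i$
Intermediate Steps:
$x{\left(v \right)} = - \frac{v}{3}$
$L{\left(w \right)} = -2 + w + w^{2}$ ($L{\left(w \right)} = -2 + \left(\left(w^{2} + - \frac{w - w}{3} w\right) + w\right) = -2 + \left(\left(w^{2} + \left(- \frac{1}{3}\right) 0 w\right) + w\right) = -2 + \left(\left(w^{2} + 0 w\right) + w\right) = -2 + \left(\left(w^{2} + 0\right) + w\right) = -2 + \left(w^{2} + w\right) = -2 + \left(w + w^{2}\right) = -2 + w + w^{2}$)
$\sqrt{\left(26 + U{\left(0 \right)}\right) \left(-9\right) + L{\left(14 \right)}} = \sqrt{\left(26 + 0\right) \left(-9\right) + \left(-2 + 14 + 14^{2}\right)} = \sqrt{26 \left(-9\right) + \left(-2 + 14 + 196\right)} = \sqrt{-234 + 208} = \sqrt{-26} = i \sqrt{26}$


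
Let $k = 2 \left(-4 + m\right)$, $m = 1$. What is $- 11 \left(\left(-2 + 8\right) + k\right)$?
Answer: $0$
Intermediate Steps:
$k = -6$ ($k = 2 \left(-4 + 1\right) = 2 \left(-3\right) = -6$)
$- 11 \left(\left(-2 + 8\right) + k\right) = - 11 \left(\left(-2 + 8\right) - 6\right) = - 11 \left(6 - 6\right) = \left(-11\right) 0 = 0$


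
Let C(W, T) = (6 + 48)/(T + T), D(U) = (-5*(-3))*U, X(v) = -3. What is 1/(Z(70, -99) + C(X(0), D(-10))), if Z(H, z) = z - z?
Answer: -50/9 ≈ -5.5556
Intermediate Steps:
Z(H, z) = 0
D(U) = 15*U
C(W, T) = 27/T (C(W, T) = 54/((2*T)) = 54*(1/(2*T)) = 27/T)
1/(Z(70, -99) + C(X(0), D(-10))) = 1/(0 + 27/((15*(-10)))) = 1/(0 + 27/(-150)) = 1/(0 + 27*(-1/150)) = 1/(0 - 9/50) = 1/(-9/50) = -50/9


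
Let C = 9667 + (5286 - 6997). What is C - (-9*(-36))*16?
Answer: 2772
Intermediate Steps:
C = 7956 (C = 9667 - 1711 = 7956)
C - (-9*(-36))*16 = 7956 - (-9*(-36))*16 = 7956 - 324*16 = 7956 - 1*5184 = 7956 - 5184 = 2772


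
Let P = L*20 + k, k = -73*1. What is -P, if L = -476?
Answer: 9593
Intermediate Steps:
k = -73
P = -9593 (P = -476*20 - 73 = -9520 - 73 = -9593)
-P = -1*(-9593) = 9593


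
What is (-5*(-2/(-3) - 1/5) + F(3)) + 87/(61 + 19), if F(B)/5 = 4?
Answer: 4501/240 ≈ 18.754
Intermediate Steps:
F(B) = 20 (F(B) = 5*4 = 20)
(-5*(-2/(-3) - 1/5) + F(3)) + 87/(61 + 19) = (-5*(-2/(-3) - 1/5) + 20) + 87/(61 + 19) = (-5*(-2*(-1/3) - 1*1/5) + 20) + 87/80 = (-5*(2/3 - 1/5) + 20) + 87*(1/80) = (-5*7/15 + 20) + 87/80 = (-7/3 + 20) + 87/80 = 53/3 + 87/80 = 4501/240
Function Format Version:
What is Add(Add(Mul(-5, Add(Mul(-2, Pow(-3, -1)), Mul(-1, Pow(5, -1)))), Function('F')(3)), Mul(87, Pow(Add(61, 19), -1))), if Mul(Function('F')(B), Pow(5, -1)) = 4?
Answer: Rational(4501, 240) ≈ 18.754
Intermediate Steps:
Function('F')(B) = 20 (Function('F')(B) = Mul(5, 4) = 20)
Add(Add(Mul(-5, Add(Mul(-2, Pow(-3, -1)), Mul(-1, Pow(5, -1)))), Function('F')(3)), Mul(87, Pow(Add(61, 19), -1))) = Add(Add(Mul(-5, Add(Mul(-2, Pow(-3, -1)), Mul(-1, Pow(5, -1)))), 20), Mul(87, Pow(Add(61, 19), -1))) = Add(Add(Mul(-5, Add(Mul(-2, Rational(-1, 3)), Mul(-1, Rational(1, 5)))), 20), Mul(87, Pow(80, -1))) = Add(Add(Mul(-5, Add(Rational(2, 3), Rational(-1, 5))), 20), Mul(87, Rational(1, 80))) = Add(Add(Mul(-5, Rational(7, 15)), 20), Rational(87, 80)) = Add(Add(Rational(-7, 3), 20), Rational(87, 80)) = Add(Rational(53, 3), Rational(87, 80)) = Rational(4501, 240)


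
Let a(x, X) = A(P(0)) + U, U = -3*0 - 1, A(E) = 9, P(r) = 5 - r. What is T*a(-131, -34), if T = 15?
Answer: 120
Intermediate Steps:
U = -1 (U = 0 - 1 = -1)
a(x, X) = 8 (a(x, X) = 9 - 1 = 8)
T*a(-131, -34) = 15*8 = 120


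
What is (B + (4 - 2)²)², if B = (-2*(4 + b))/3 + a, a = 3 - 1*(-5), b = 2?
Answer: 64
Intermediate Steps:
a = 8 (a = 3 + 5 = 8)
B = 4 (B = (-2*(4 + 2))/3 + 8 = (-2*6)/3 + 8 = (⅓)*(-12) + 8 = -4 + 8 = 4)
(B + (4 - 2)²)² = (4 + (4 - 2)²)² = (4 + 2²)² = (4 + 4)² = 8² = 64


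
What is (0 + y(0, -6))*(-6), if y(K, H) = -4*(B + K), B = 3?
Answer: 72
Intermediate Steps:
y(K, H) = -12 - 4*K (y(K, H) = -4*(3 + K) = -12 - 4*K)
(0 + y(0, -6))*(-6) = (0 + (-12 - 4*0))*(-6) = (0 + (-12 + 0))*(-6) = (0 - 12)*(-6) = -12*(-6) = 72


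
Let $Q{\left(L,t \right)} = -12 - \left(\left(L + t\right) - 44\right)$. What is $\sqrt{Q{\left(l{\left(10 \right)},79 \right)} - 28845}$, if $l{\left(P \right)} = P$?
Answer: $i \sqrt{28902} \approx 170.01 i$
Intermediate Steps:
$Q{\left(L,t \right)} = 32 - L - t$ ($Q{\left(L,t \right)} = -12 - \left(-44 + L + t\right) = 32 - L - t$)
$\sqrt{Q{\left(l{\left(10 \right)},79 \right)} - 28845} = \sqrt{\left(32 - 10 - 79\right) - 28845} = \sqrt{-57 - 28845} = \sqrt{-28902} = i \sqrt{28902}$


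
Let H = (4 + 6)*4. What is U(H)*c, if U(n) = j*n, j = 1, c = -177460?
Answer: -7098400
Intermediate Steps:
H = 40 (H = 10*4 = 40)
U(n) = n (U(n) = 1*n = n)
U(H)*c = 40*(-177460) = -7098400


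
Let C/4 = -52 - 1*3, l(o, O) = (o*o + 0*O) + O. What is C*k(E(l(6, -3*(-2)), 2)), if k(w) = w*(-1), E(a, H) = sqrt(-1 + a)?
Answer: 220*sqrt(41) ≈ 1408.7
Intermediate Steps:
l(o, O) = O + o**2 (l(o, O) = (o**2 + 0) + O = o**2 + O = O + o**2)
k(w) = -w
C = -220 (C = 4*(-52 - 1*3) = 4*(-52 - 3) = 4*(-55) = -220)
C*k(E(l(6, -3*(-2)), 2)) = -(-220)*sqrt(-1 + (-3*(-2) + 6**2)) = -(-220)*sqrt(-1 + (6 + 36)) = -(-220)*sqrt(-1 + 42) = -(-220)*sqrt(41) = 220*sqrt(41)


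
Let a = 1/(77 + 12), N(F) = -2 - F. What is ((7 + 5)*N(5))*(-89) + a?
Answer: 665365/89 ≈ 7476.0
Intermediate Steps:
a = 1/89 ≈ 0.011236
((7 + 5)*N(5))*(-89) + a = ((7 + 5)*(-2 - 1*5))*(-89) + 1/89 = (12*(-2 - 5))*(-89) + 1/89 = (12*(-7))*(-89) + 1/89 = -84*(-89) + 1/89 = 7476 + 1/89 = 665365/89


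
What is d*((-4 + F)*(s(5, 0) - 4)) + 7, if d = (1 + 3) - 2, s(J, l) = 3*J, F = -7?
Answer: -235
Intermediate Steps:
d = 2 (d = 4 - 2 = 2)
d*((-4 + F)*(s(5, 0) - 4)) + 7 = 2*((-4 - 7)*(3*5 - 4)) + 7 = 2*(-11*(15 - 4)) + 7 = 2*(-11*11) + 7 = 2*(-121) + 7 = -242 + 7 = -235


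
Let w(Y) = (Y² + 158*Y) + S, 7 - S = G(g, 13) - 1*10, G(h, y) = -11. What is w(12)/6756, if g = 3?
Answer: 517/1689 ≈ 0.30610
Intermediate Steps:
S = 28 (S = 7 - (-11 - 1*10) = 7 - (-11 - 10) = 7 - 1*(-21) = 7 + 21 = 28)
w(Y) = 28 + Y² + 158*Y (w(Y) = (Y² + 158*Y) + 28 = 28 + Y² + 158*Y)
w(12)/6756 = (28 + 12² + 158*12)/6756 = (28 + 144 + 1896)*(1/6756) = 2068*(1/6756) = 517/1689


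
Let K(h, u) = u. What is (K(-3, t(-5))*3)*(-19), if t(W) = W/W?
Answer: -57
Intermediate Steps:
t(W) = 1
(K(-3, t(-5))*3)*(-19) = (1*3)*(-19) = 3*(-19) = -57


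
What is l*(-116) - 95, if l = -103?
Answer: 11853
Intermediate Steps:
l*(-116) - 95 = -103*(-116) - 95 = 11948 - 95 = 11853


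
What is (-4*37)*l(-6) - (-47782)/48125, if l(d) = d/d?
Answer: -1010674/6875 ≈ -147.01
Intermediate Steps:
l(d) = 1
(-4*37)*l(-6) - (-47782)/48125 = -4*37*1 - (-47782)/48125 = -148*1 - (-47782)/48125 = -148 - 1*(-6826/6875) = -148 + 6826/6875 = -1010674/6875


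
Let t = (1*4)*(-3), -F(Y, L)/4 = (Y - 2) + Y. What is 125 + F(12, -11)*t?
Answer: 1181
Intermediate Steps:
F(Y, L) = 8 - 8*Y (F(Y, L) = -4*((Y - 2) + Y) = -4*((-2 + Y) + Y) = -4*(-2 + 2*Y) = 8 - 8*Y)
t = -12 (t = 4*(-3) = -12)
125 + F(12, -11)*t = 125 + (8 - 8*12)*(-12) = 125 + (8 - 96)*(-12) = 125 - 88*(-12) = 125 + 1056 = 1181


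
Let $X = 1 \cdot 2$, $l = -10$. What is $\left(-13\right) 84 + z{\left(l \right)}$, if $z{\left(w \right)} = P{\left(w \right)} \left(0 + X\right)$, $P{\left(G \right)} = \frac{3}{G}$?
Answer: $- \frac{5463}{5} \approx -1092.6$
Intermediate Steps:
$X = 2$
$z{\left(w \right)} = \frac{6}{w}$ ($z{\left(w \right)} = \frac{3}{w} \left(0 + 2\right) = \frac{3}{w} 2 = \frac{6}{w}$)
$\left(-13\right) 84 + z{\left(l \right)} = \left(-13\right) 84 + \frac{6}{-10} = -1092 + 6 \left(- \frac{1}{10}\right) = -1092 - \frac{3}{5} = - \frac{5463}{5}$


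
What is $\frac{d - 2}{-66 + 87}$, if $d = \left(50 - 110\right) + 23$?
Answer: $- \frac{13}{7} \approx -1.8571$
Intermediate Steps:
$d = -37$ ($d = -60 + 23 = -37$)
$\frac{d - 2}{-66 + 87} = \frac{-37 - 2}{-66 + 87} = \frac{-37 - 2}{21} = \left(-39\right) \frac{1}{21} = - \frac{13}{7}$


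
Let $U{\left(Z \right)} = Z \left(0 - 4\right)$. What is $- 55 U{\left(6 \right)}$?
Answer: $1320$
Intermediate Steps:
$U{\left(Z \right)} = - 4 Z$ ($U{\left(Z \right)} = Z \left(-4\right) = - 4 Z$)
$- 55 U{\left(6 \right)} = - 55 \left(\left(-4\right) 6\right) = \left(-55\right) \left(-24\right) = 1320$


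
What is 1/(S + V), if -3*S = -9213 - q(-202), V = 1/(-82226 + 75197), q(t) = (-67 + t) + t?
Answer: 7029/20482505 ≈ 0.00034317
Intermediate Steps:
q(t) = -67 + 2*t
V = -1/7029 (V = 1/(-7029) = -1/7029 ≈ -0.00014227)
S = 2914 (S = -(-9213 - (-67 + 2*(-202)))/3 = -(-9213 - (-67 - 404))/3 = -(-9213 - 1*(-471))/3 = -(-9213 + 471)/3 = -⅓*(-8742) = 2914)
1/(S + V) = 1/(2914 - 1/7029) = 1/(20482505/7029) = 7029/20482505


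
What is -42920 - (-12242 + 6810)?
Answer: -37488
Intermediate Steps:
-42920 - (-12242 + 6810) = -42920 - 1*(-5432) = -42920 + 5432 = -37488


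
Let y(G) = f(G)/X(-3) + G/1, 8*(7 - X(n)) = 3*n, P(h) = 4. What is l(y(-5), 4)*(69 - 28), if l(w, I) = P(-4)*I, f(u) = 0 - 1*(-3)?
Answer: 656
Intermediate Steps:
X(n) = 7 - 3*n/8
f(u) = 3 (f(u) = 0 + 3 = 3)
y(G) = 24/65 + G (y(G) = 3/(7 - 3/8*(-3)) + G/1 = 3/(7 + 9/8) + G*1 = 3/(65/8) + G = 3*(8/65) + G = 24/65 + G)
l(w, I) = 4*I
l(y(-5), 4)*(69 - 28) = (4*4)*(69 - 28) = 16*41 = 656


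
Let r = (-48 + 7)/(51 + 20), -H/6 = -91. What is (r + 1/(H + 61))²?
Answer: 615833856/1857351409 ≈ 0.33157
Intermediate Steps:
H = 546 (H = -6*(-91) = 546)
r = -41/71 ≈ -0.57747
(r + 1/(H + 61))² = (-41/71 + 1/(546 + 61))² = (-41/71 + 1/607)² = (-24816/43097)² = 615833856/1857351409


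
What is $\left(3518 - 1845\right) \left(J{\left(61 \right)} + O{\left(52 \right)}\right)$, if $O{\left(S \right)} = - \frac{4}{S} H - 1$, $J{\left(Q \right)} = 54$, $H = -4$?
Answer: $\frac{1159389}{13} \approx 89184.0$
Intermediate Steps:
$O{\left(S \right)} = -1 + \frac{16}{S}$ ($O{\left(S \right)} = - \frac{4}{S} \left(-4\right) - 1 = \frac{16}{S} - 1 = -1 + \frac{16}{S}$)
$\left(3518 - 1845\right) \left(J{\left(61 \right)} + O{\left(52 \right)}\right) = \left(3518 - 1845\right) \left(54 + \frac{16 - 52}{52}\right) = 1673 \left(54 + \frac{16 - 52}{52}\right) = 1673 \left(54 + \frac{1}{52} \left(-36\right)\right) = 1673 \left(54 - \frac{9}{13}\right) = 1673 \cdot \frac{693}{13} = \frac{1159389}{13}$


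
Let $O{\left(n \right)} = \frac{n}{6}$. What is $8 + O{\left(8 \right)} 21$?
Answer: $36$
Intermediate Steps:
$O{\left(n \right)} = \frac{n}{6}$ ($O{\left(n \right)} = n \frac{1}{6} = \frac{n}{6}$)
$8 + O{\left(8 \right)} 21 = 8 + \frac{1}{6} \cdot 8 \cdot 21 = 8 + \frac{4}{3} \cdot 21 = 8 + 28 = 36$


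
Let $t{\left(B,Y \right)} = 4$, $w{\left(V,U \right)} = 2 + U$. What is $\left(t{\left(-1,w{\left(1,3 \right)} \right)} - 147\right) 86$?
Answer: $-12298$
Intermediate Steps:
$\left(t{\left(-1,w{\left(1,3 \right)} \right)} - 147\right) 86 = \left(4 - 147\right) 86 = \left(-143\right) 86 = -12298$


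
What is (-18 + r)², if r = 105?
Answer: 7569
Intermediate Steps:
(-18 + r)² = (-18 + 105)² = 87² = 7569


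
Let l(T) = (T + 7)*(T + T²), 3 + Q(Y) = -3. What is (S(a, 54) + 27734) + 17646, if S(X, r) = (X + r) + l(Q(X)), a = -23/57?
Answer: 2591425/57 ≈ 45464.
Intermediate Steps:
Q(Y) = -6 (Q(Y) = -3 - 3 = -6)
a = -23/57 (a = -23*1/57 = -23/57 ≈ -0.40351)
l(T) = (7 + T)*(T + T²)
S(X, r) = 30 + X + r (S(X, r) = (X + r) - 6*(7 + (-6)² + 8*(-6)) = (X + r) - 6*(7 + 36 - 48) = (X + r) - 6*(-5) = (X + r) + 30 = 30 + X + r)
(S(a, 54) + 27734) + 17646 = ((30 - 23/57 + 54) + 27734) + 17646 = (4765/57 + 27734) + 17646 = 1585603/57 + 17646 = 2591425/57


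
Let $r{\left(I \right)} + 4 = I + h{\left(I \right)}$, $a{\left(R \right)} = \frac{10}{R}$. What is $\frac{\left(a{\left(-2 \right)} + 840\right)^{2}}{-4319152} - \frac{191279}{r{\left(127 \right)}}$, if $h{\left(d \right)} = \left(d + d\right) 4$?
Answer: $- \frac{826957214683}{4919514128} \approx -168.1$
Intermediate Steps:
$h{\left(d \right)} = 8 d$ ($h{\left(d \right)} = 2 d 4 = 8 d$)
$r{\left(I \right)} = -4 + 9 I$ ($r{\left(I \right)} = -4 + \left(I + 8 I\right) = -4 + 9 I$)
$\frac{\left(a{\left(-2 \right)} + 840\right)^{2}}{-4319152} - \frac{191279}{r{\left(127 \right)}} = \frac{\left(\frac{10}{-2} + 840\right)^{2}}{-4319152} - \frac{191279}{-4 + 9 \cdot 127} = \left(10 \left(- \frac{1}{2}\right) + 840\right)^{2} \left(- \frac{1}{4319152}\right) - \frac{191279}{-4 + 1143} = \left(-5 + 840\right)^{2} \left(- \frac{1}{4319152}\right) - \frac{191279}{1139} = 835^{2} \left(- \frac{1}{4319152}\right) - \frac{191279}{1139} = 697225 \left(- \frac{1}{4319152}\right) - \frac{191279}{1139} = - \frac{697225}{4319152} - \frac{191279}{1139} = - \frac{826957214683}{4919514128}$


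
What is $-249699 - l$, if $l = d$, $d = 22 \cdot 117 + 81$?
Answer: $-252354$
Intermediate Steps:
$d = 2655$ ($d = 2574 + 81 = 2655$)
$l = 2655$
$-249699 - l = -249699 - 2655 = -252354$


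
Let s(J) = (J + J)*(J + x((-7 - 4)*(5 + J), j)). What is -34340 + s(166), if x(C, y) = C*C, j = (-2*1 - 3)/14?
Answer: 1174690224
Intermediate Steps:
j = -5/14 (j = (-2 - 3)*(1/14) = -5*1/14 = -5/14 ≈ -0.35714)
x(C, y) = C**2
s(J) = 2*J*(J + (-55 - 11*J)**2) (s(J) = (J + J)*(J + ((-7 - 4)*(5 + J))**2) = (2*J)*(J + (-11*(5 + J))**2) = (2*J)*(J + (-55 - 11*J)**2) = 2*J*(J + (-55 - 11*J)**2))
-34340 + s(166) = -34340 + 2*166*(166 + 121*(5 + 166)**2) = -34340 + 2*166*(166 + 121*171**2) = -34340 + 2*166*(166 + 121*29241) = -34340 + 2*166*(166 + 3538161) = -34340 + 2*166*3538327 = -34340 + 1174724564 = 1174690224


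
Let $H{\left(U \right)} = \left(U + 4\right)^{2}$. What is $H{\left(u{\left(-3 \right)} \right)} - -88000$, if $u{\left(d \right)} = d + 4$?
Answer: $88025$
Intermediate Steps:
$u{\left(d \right)} = 4 + d$
$H{\left(U \right)} = \left(4 + U\right)^{2}$
$H{\left(u{\left(-3 \right)} \right)} - -88000 = \left(4 + \left(4 - 3\right)\right)^{2} - -88000 = \left(4 + 1\right)^{2} + 88000 = 5^{2} + 88000 = 25 + 88000 = 88025$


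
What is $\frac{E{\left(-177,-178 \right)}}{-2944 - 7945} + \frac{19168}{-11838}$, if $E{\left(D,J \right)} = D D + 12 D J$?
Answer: $- \frac{2527604695}{64451991} \approx -39.217$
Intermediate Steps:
$E{\left(D,J \right)} = D^{2} + 12 D J$
$\frac{E{\left(-177,-178 \right)}}{-2944 - 7945} + \frac{19168}{-11838} = \frac{\left(-177\right) \left(-177 + 12 \left(-178\right)\right)}{-2944 - 7945} + \frac{19168}{-11838} = \frac{\left(-177\right) \left(-177 - 2136\right)}{-2944 - 7945} + 19168 \left(- \frac{1}{11838}\right) = \frac{\left(-177\right) \left(-2313\right)}{-10889} - \frac{9584}{5919} = 409401 \left(- \frac{1}{10889}\right) - \frac{9584}{5919} = - \frac{409401}{10889} - \frac{9584}{5919} = - \frac{2527604695}{64451991}$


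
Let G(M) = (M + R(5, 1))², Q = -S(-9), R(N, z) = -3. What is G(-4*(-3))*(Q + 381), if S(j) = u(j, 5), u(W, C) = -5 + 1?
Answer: 31185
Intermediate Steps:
u(W, C) = -4
S(j) = -4
Q = 4 (Q = -1*(-4) = 4)
G(M) = (-3 + M)² (G(M) = (M - 3)² = (-3 + M)²)
G(-4*(-3))*(Q + 381) = (-3 - 4*(-3))²*(4 + 381) = (-3 + 12)²*385 = 9²*385 = 81*385 = 31185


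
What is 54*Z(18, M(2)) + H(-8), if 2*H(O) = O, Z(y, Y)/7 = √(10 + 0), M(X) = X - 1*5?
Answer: -4 + 378*√10 ≈ 1191.3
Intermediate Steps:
M(X) = -5 + X (M(X) = X - 5 = -5 + X)
Z(y, Y) = 7*√10 (Z(y, Y) = 7*√(10 + 0) = 7*√10)
H(O) = O/2
54*Z(18, M(2)) + H(-8) = 54*(7*√10) + (½)*(-8) = 378*√10 - 4 = -4 + 378*√10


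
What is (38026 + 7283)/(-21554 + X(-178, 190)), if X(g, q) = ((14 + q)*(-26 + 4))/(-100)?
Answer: -1132725/537728 ≈ -2.1065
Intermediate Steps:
X(g, q) = 77/25 + 11*q/50 (X(g, q) = ((14 + q)*(-22))*(-1/100) = (-308 - 22*q)*(-1/100) = 77/25 + 11*q/50)
(38026 + 7283)/(-21554 + X(-178, 190)) = (38026 + 7283)/(-21554 + (77/25 + (11/50)*190)) = 45309/(-21554 + (77/25 + 209/5)) = 45309/(-21554 + 1122/25) = 45309/(-537728/25) = 45309*(-25/537728) = -1132725/537728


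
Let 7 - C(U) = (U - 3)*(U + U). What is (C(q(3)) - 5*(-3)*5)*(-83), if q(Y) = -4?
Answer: -2158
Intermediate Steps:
C(U) = 7 - 2*U*(-3 + U) (C(U) = 7 - (U - 3)*(U + U) = 7 - (-3 + U)*2*U = 7 - 2*U*(-3 + U))
(C(q(3)) - 5*(-3)*5)*(-83) = ((7 - 2*(-4)² + 6*(-4)) - 5*(-3)*5)*(-83) = ((7 - 2*16 - 24) + 15*5)*(-83) = ((7 - 32 - 24) + 75)*(-83) = (-49 + 75)*(-83) = 26*(-83) = -2158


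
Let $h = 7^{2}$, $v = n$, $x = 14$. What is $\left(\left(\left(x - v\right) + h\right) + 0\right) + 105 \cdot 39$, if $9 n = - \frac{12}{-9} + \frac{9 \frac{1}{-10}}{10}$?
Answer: $\frac{11226227}{2700} \approx 4157.9$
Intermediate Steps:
$n = \frac{373}{2700}$ ($n = \frac{- \frac{12}{-9} + \frac{9 \frac{1}{-10}}{10}}{9} = \frac{\left(-12\right) \left(- \frac{1}{9}\right) + 9 \left(- \frac{1}{10}\right) \frac{1}{10}}{9} = \frac{\frac{4}{3} - \frac{9}{100}}{9} = \frac{1}{9} \cdot \frac{373}{300} = \frac{373}{2700} \approx 0.13815$)
$v = \frac{373}{2700} \approx 0.13815$
$h = 49$
$\left(\left(\left(x - v\right) + h\right) + 0\right) + 105 \cdot 39 = \left(\left(\left(14 - \frac{373}{2700}\right) + 49\right) + 0\right) + 105 \cdot 39 = \left(\left(\left(14 - \frac{373}{2700}\right) + 49\right) + 0\right) + 4095 = \left(\left(\frac{37427}{2700} + 49\right) + 0\right) + 4095 = \left(\frac{169727}{2700} + 0\right) + 4095 = \frac{169727}{2700} + 4095 = \frac{11226227}{2700}$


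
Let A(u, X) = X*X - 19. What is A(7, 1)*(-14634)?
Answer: 263412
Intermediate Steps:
A(u, X) = -19 + X² (A(u, X) = X² - 19 = -19 + X²)
A(7, 1)*(-14634) = (-19 + 1²)*(-14634) = (-19 + 1)*(-14634) = -18*(-14634) = 263412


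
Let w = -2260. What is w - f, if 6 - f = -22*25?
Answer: -2816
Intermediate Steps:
f = 556 (f = 6 - (-22)*25 = 6 - 1*(-550) = 6 + 550 = 556)
w - f = -2260 - 1*556 = -2260 - 556 = -2816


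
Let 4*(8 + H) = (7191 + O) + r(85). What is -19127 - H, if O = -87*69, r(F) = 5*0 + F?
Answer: -77749/4 ≈ -19437.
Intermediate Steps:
r(F) = F (r(F) = 0 + F = F)
O = -6003
H = 1241/4 (H = -8 + ((7191 - 6003) + 85)/4 = -8 + (1188 + 85)/4 = -8 + (¼)*1273 = -8 + 1273/4 = 1241/4 ≈ 310.25)
-19127 - H = -19127 - 1*1241/4 = -19127 - 1241/4 = -77749/4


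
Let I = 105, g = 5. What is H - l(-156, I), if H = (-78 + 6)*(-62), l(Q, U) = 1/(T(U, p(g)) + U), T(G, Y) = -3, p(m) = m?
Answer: 455327/102 ≈ 4464.0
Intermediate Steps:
l(Q, U) = 1/(-3 + U)
H = 4464 (H = -72*(-62) = 4464)
H - l(-156, I) = 4464 - 1/(-3 + 105) = 4464 - 1/102 = 455327/102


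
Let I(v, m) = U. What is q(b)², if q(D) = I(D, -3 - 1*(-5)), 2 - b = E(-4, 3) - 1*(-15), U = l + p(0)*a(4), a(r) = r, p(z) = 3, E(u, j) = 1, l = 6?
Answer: 324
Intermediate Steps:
U = 18 (U = 6 + 3*4 = 6 + 12 = 18)
b = -14 (b = 2 - (1 - 1*(-15)) = 2 - (1 + 15) = 2 - 1*16 = 2 - 16 = -14)
I(v, m) = 18
q(D) = 18
q(b)² = 18² = 324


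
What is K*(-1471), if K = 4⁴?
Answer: -376576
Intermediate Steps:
K = 256
K*(-1471) = 256*(-1471) = -376576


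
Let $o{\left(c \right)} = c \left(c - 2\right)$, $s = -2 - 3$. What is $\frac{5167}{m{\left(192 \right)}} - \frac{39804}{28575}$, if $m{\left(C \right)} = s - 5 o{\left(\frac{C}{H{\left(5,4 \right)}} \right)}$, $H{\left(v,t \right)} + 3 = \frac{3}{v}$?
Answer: $- \frac{32298161}{20831175} \approx -1.5505$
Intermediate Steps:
$H{\left(v,t \right)} = -3 + \frac{3}{v}$
$s = -5$
$o{\left(c \right)} = c \left(-2 + c\right)$
$m{\left(C \right)} = -5 + \frac{25 C \left(-2 - \frac{5 C}{12}\right)}{12}$ ($m{\left(C \right)} = -5 - 5 \frac{C}{-3 + \frac{3}{5}} \left(-2 + \frac{C}{-3 + \frac{3}{5}}\right) = -5 - 5 \frac{C}{- \frac{12}{5}} \left(-2 + \frac{C}{- \frac{12}{5}}\right) = -5 - 5 C \left(- \frac{5}{12}\right) \left(-2 + C \left(- \frac{5}{12}\right)\right) = -5 - 5 - \frac{5 C}{12} \left(-2 - \frac{5 C}{12}\right) = -5 - 5 \left(- \frac{5 C \left(-2 - \frac{5 C}{12}\right)}{12}\right) = -5 + \frac{25 C \left(-2 - \frac{5 C}{12}\right)}{12}$)
$\frac{5167}{m{\left(192 \right)}} - \frac{39804}{28575} = \frac{5167}{-5 - \frac{100 \left(24 + 5 \cdot 192\right)}{3}} - \frac{39804}{28575} = \frac{5167}{-5 - \frac{100 \left(24 + 960\right)}{3}} - \frac{13268}{9525} = \frac{5167}{-5 - \frac{100}{3} \cdot 984} - \frac{13268}{9525} = \frac{5167}{-5 - 32800} - \frac{13268}{9525} = \frac{5167}{-32805} - \frac{13268}{9525} = 5167 \left(- \frac{1}{32805}\right) - \frac{13268}{9525} = - \frac{5167}{32805} - \frac{13268}{9525} = - \frac{32298161}{20831175}$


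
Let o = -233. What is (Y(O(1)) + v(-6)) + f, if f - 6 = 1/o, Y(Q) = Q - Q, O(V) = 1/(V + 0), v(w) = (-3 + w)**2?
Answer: 20270/233 ≈ 86.996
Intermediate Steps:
O(V) = 1/V
Y(Q) = 0
f = 1397/233 (f = 6 + 1/(-233) = 6 - 1/233 = 1397/233 ≈ 5.9957)
(Y(O(1)) + v(-6)) + f = (0 + (-3 - 6)**2) + 1397/233 = (0 + (-9)**2) + 1397/233 = (0 + 81) + 1397/233 = 81 + 1397/233 = 20270/233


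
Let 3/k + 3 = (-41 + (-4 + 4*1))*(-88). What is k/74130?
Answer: 1/89079550 ≈ 1.1226e-8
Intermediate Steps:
k = 3/3605 (k = 3/(-3 + (-41 + (-4 + 4*1))*(-88)) = 3/(-3 + (-41 + (-4 + 4))*(-88)) = 3/(-3 + (-41 + 0)*(-88)) = 3/(-3 - 41*(-88)) = 3/(-3 + 3608) = 3/3605 ≈ 0.00083218)
k/74130 = (3/3605)/74130 = (3/3605)*(1/74130) = 1/89079550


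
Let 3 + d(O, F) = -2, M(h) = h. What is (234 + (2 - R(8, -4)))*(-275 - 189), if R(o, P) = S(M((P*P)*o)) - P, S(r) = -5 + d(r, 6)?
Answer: -112288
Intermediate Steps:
d(O, F) = -5 (d(O, F) = -3 - 2 = -5)
S(r) = -10 (S(r) = -5 - 5 = -10)
R(o, P) = -10 - P
(234 + (2 - R(8, -4)))*(-275 - 189) = (234 + (2 - (-10 - 1*(-4))))*(-275 - 189) = (234 + (2 - (-10 + 4)))*(-464) = (234 + (2 - 1*(-6)))*(-464) = (234 + (2 + 6))*(-464) = (234 + 8)*(-464) = 242*(-464) = -112288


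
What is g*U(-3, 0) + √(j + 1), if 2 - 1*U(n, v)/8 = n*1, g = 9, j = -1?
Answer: 360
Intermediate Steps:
U(n, v) = 16 - 8*n
g*U(-3, 0) + √(j + 1) = 9*(16 - 8*(-3)) + √(-1 + 1) = 9*(16 + 24) + √0 = 9*40 + 0 = 360 + 0 = 360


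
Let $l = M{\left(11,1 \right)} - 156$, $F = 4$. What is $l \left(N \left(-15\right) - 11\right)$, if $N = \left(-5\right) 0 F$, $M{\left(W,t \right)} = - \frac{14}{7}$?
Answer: $1738$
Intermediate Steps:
$M{\left(W,t \right)} = -2$ ($M{\left(W,t \right)} = \left(-14\right) \frac{1}{7} = -2$)
$N = 0$ ($N = \left(-5\right) 0 \cdot 4 = 0 \cdot 4 = 0$)
$l = -158$ ($l = -2 - 156 = -158$)
$l \left(N \left(-15\right) - 11\right) = - 158 \left(0 \left(-15\right) - 11\right) = - 158 \left(0 - 11\right) = \left(-158\right) \left(-11\right) = 1738$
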